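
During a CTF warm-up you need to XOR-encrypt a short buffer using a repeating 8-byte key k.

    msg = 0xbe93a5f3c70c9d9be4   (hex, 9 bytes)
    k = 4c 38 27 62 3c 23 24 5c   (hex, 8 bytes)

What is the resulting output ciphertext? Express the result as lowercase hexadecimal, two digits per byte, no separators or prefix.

f2ab8291fb2fb9c7a8

The 8-byte key repeats, so the effective keystream is 4c 38 27 62 3c 23 24 5c 4c.
byte 0: be ⊕ 4c = f2
byte 1: 93 ⊕ 38 = ab
byte 2: a5 ⊕ 27 = 82
byte 3: f3 ⊕ 62 = 91
byte 4: c7 ⊕ 3c = fb
byte 5: 0c ⊕ 23 = 2f
byte 6: 9d ⊕ 24 = b9
byte 7: 9b ⊕ 5c = c7
byte 8: e4 ⊕ 4c = a8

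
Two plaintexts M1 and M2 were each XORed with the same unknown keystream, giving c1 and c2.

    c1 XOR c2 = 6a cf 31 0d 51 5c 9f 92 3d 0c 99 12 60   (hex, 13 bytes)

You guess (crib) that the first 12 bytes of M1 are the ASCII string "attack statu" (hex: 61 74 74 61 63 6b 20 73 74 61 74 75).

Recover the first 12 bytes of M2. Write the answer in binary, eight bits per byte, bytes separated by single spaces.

00001011 10111011 01000101 01101100 00110010 00110111 10111111 11100001 01001001 01101101 11101101 01100111

Since c1 ⊕ c2 = M1 ⊕ M2, XORing with the guessed M1 bytes yields the corresponding M2 bytes: M2 = (c1 ⊕ c2) ⊕ M1.
6a XOR 61 = 0b
cf XOR 74 = bb
31 XOR 74 = 45
0d XOR 61 = 6c
51 XOR 63 = 32
5c XOR 6b = 37
9f XOR 20 = bf
92 XOR 73 = e1
3d XOR 74 = 49
0c XOR 61 = 6d
99 XOR 74 = ed
12 XOR 75 = 67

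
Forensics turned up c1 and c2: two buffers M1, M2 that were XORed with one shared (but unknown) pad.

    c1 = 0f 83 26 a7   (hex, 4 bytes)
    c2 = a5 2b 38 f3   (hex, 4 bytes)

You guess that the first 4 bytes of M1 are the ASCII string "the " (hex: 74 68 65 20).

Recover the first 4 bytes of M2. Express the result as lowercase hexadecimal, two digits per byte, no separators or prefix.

dec07b74

First, c1 ⊕ c2 = (M1 ⊕ K) ⊕ (M2 ⊕ K) = M1 ⊕ M2, so the key drops out. Then M2 = (M1 ⊕ M2) ⊕ M1 over the first 4 bytes.
byte 0: (0f ⊕ a5) ⊕ 74 = aa ⊕ 74 = de
byte 1: (83 ⊕ 2b) ⊕ 68 = a8 ⊕ 68 = c0
byte 2: (26 ⊕ 38) ⊕ 65 = 1e ⊕ 65 = 7b
byte 3: (a7 ⊕ f3) ⊕ 20 = 54 ⊕ 20 = 74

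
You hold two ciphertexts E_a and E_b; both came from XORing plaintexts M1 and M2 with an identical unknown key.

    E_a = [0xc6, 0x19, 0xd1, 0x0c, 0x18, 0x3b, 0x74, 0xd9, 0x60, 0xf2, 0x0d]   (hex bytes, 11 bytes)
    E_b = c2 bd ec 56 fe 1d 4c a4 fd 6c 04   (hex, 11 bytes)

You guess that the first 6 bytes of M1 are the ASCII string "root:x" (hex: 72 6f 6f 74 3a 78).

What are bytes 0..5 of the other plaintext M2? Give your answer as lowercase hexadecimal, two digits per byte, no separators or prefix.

76cb522edc5e

First, E_a ⊕ E_b = (M1 ⊕ K) ⊕ (M2 ⊕ K) = M1 ⊕ M2, so the key drops out. Then M2 = (M1 ⊕ M2) ⊕ M1 over the first 6 bytes.
byte 0: (c6 ^ c2) ^ 72 = 04 ^ 72 = 76
byte 1: (19 ^ bd) ^ 6f = a4 ^ 6f = cb
byte 2: (d1 ^ ec) ^ 6f = 3d ^ 6f = 52
byte 3: (0c ^ 56) ^ 74 = 5a ^ 74 = 2e
byte 4: (18 ^ fe) ^ 3a = e6 ^ 3a = dc
byte 5: (3b ^ 1d) ^ 78 = 26 ^ 78 = 5e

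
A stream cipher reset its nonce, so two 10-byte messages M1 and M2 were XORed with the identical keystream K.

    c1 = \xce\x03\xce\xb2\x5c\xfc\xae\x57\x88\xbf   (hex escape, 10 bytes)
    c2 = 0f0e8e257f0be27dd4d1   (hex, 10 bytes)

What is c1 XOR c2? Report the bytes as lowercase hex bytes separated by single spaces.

c1 0d 40 97 23 f7 4c 2a 5c 6e

c1 ⊕ c2 = (M1 ⊕ K) ⊕ (M2 ⊕ K) = M1 ⊕ M2 — the shared key cancels under XOR.
ce xor 0f = c1
03 xor 0e = 0d
ce xor 8e = 40
b2 xor 25 = 97
5c xor 7f = 23
fc xor 0b = f7
ae xor e2 = 4c
57 xor 7d = 2a
88 xor d4 = 5c
bf xor d1 = 6e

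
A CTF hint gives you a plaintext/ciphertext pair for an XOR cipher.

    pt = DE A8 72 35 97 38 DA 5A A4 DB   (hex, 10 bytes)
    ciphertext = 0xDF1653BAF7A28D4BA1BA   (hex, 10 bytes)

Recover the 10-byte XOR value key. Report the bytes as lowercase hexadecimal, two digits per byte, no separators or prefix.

Since ciphertext = pt ⊕ key, XORing both sides with pt gives key = pt ⊕ ciphertext.
222 ⊕ 223 =   1
168 ⊕  22 = 190
114 ⊕  83 =  33
 53 ⊕ 186 = 143
151 ⊕ 247 =  96
 56 ⊕ 162 = 154
218 ⊕ 141 =  87
 90 ⊕  75 =  17
164 ⊕ 161 =   5
219 ⊕ 186 =  97

01be218f609a57110561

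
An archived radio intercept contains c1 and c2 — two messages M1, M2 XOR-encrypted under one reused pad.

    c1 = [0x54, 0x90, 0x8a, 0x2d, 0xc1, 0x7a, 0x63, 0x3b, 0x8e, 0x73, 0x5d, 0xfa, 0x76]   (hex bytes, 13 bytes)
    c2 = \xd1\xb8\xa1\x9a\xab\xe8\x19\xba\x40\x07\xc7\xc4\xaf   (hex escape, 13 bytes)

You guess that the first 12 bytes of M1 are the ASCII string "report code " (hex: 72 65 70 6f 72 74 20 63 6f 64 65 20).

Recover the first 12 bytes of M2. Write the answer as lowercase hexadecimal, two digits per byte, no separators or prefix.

f74d5bd818e65ae2a110ff1e

First, c1 ⊕ c2 = (M1 ⊕ K) ⊕ (M2 ⊕ K) = M1 ⊕ M2, so the key drops out. Then M2 = (M1 ⊕ M2) ⊕ M1 over the first 12 bytes.
byte 0: (54 ⊕ d1) ⊕ 72 = 85 ⊕ 72 = f7
byte 1: (90 ⊕ b8) ⊕ 65 = 28 ⊕ 65 = 4d
byte 2: (8a ⊕ a1) ⊕ 70 = 2b ⊕ 70 = 5b
byte 3: (2d ⊕ 9a) ⊕ 6f = b7 ⊕ 6f = d8
byte 4: (c1 ⊕ ab) ⊕ 72 = 6a ⊕ 72 = 18
byte 5: (7a ⊕ e8) ⊕ 74 = 92 ⊕ 74 = e6
byte 6: (63 ⊕ 19) ⊕ 20 = 7a ⊕ 20 = 5a
byte 7: (3b ⊕ ba) ⊕ 63 = 81 ⊕ 63 = e2
byte 8: (8e ⊕ 40) ⊕ 6f = ce ⊕ 6f = a1
byte 9: (73 ⊕ 07) ⊕ 64 = 74 ⊕ 64 = 10
byte 10: (5d ⊕ c7) ⊕ 65 = 9a ⊕ 65 = ff
byte 11: (fa ⊕ c4) ⊕ 20 = 3e ⊕ 20 = 1e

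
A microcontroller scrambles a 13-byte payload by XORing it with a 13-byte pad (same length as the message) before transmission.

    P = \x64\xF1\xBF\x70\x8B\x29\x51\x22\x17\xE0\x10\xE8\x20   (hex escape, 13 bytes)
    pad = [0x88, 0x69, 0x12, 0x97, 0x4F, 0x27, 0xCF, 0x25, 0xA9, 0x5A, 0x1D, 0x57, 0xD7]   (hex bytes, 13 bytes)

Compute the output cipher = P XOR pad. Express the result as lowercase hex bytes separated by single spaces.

100 xor 136 = 236
241 xor 105 = 152
191 xor  18 = 173
112 xor 151 = 231
139 xor  79 = 196
 41 xor  39 =  14
 81 xor 207 = 158
 34 xor  37 =   7
 23 xor 169 = 190
224 xor  90 = 186
 16 xor  29 =  13
232 xor  87 = 191
 32 xor 215 = 247

ec 98 ad e7 c4 0e 9e 07 be ba 0d bf f7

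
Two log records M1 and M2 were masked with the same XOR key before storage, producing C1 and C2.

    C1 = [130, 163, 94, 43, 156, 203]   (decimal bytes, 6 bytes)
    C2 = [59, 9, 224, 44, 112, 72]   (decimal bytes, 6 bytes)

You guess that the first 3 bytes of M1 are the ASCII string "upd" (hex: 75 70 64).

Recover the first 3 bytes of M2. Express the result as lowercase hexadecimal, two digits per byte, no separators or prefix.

ccdada

First, C1 ⊕ C2 = (M1 ⊕ K) ⊕ (M2 ⊕ K) = M1 ⊕ M2, so the key drops out. Then M2 = (M1 ⊕ M2) ⊕ M1 over the first 3 bytes.
byte 0: (82 XOR 3b) XOR 75 = b9 XOR 75 = cc
byte 1: (a3 XOR 09) XOR 70 = aa XOR 70 = da
byte 2: (5e XOR e0) XOR 64 = be XOR 64 = da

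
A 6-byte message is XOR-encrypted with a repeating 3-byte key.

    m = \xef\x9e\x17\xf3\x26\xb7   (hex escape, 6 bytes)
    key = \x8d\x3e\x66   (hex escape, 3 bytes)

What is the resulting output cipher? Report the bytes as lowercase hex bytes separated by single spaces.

The 3-byte key repeats, so the effective keystream is 8d 3e 66 8d 3e 66.
byte 0: ef xor 8d = 62
byte 1: 9e xor 3e = a0
byte 2: 17 xor 66 = 71
byte 3: f3 xor 8d = 7e
byte 4: 26 xor 3e = 18
byte 5: b7 xor 66 = d1

62 a0 71 7e 18 d1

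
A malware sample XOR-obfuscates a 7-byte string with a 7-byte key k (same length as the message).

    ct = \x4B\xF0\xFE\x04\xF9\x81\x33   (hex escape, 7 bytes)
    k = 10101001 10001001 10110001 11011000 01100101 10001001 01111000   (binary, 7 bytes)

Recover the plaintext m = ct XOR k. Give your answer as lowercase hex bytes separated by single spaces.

e2 79 4f dc 9c 08 4b

01001011 xor 10101001 = 11100010
11110000 xor 10001001 = 01111001
11111110 xor 10110001 = 01001111
00000100 xor 11011000 = 11011100
11111001 xor 01100101 = 10011100
10000001 xor 10001001 = 00001000
00110011 xor 01111000 = 01001011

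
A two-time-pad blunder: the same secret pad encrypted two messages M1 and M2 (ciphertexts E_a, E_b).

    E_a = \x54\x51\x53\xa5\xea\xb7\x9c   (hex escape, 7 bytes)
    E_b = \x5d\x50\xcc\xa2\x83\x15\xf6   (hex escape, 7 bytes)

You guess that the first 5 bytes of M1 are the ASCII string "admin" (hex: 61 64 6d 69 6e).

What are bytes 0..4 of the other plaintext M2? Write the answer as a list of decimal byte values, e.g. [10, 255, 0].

[104, 101, 242, 110, 7]

First, E_a ⊕ E_b = (M1 ⊕ K) ⊕ (M2 ⊕ K) = M1 ⊕ M2, so the key drops out. Then M2 = (M1 ⊕ M2) ⊕ M1 over the first 5 bytes.
byte 0: (54 XOR 5d) XOR 61 = 09 XOR 61 = 68
byte 1: (51 XOR 50) XOR 64 = 01 XOR 64 = 65
byte 2: (53 XOR cc) XOR 6d = 9f XOR 6d = f2
byte 3: (a5 XOR a2) XOR 69 = 07 XOR 69 = 6e
byte 4: (ea XOR 83) XOR 6e = 69 XOR 6e = 07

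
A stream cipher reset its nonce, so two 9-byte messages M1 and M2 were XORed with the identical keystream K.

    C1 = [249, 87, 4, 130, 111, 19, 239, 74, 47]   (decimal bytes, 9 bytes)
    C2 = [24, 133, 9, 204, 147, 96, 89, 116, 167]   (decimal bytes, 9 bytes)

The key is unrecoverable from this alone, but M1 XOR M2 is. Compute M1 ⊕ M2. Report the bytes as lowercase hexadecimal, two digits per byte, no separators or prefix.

e1d20d4efc73b63e88

C1 ⊕ C2 = (M1 ⊕ K) ⊕ (M2 ⊕ K) = M1 ⊕ M2 — the shared key cancels under XOR.
f9 ^ 18 = e1
57 ^ 85 = d2
04 ^ 09 = 0d
82 ^ cc = 4e
6f ^ 93 = fc
13 ^ 60 = 73
ef ^ 59 = b6
4a ^ 74 = 3e
2f ^ a7 = 88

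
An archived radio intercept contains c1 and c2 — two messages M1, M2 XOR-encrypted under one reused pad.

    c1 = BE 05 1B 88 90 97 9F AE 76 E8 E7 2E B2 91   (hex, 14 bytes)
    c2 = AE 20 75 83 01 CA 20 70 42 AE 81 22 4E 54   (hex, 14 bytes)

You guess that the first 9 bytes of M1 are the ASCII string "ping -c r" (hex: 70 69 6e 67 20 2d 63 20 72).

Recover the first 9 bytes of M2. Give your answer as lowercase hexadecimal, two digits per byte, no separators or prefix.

First, c1 ⊕ c2 = (M1 ⊕ K) ⊕ (M2 ⊕ K) = M1 ⊕ M2, so the key drops out. Then M2 = (M1 ⊕ M2) ⊕ M1 over the first 9 bytes.
byte 0: (be xor ae) xor 70 = 10 xor 70 = 60
byte 1: (05 xor 20) xor 69 = 25 xor 69 = 4c
byte 2: (1b xor 75) xor 6e = 6e xor 6e = 00
byte 3: (88 xor 83) xor 67 = 0b xor 67 = 6c
byte 4: (90 xor 01) xor 20 = 91 xor 20 = b1
byte 5: (97 xor ca) xor 2d = 5d xor 2d = 70
byte 6: (9f xor 20) xor 63 = bf xor 63 = dc
byte 7: (ae xor 70) xor 20 = de xor 20 = fe
byte 8: (76 xor 42) xor 72 = 34 xor 72 = 46

604c006cb170dcfe46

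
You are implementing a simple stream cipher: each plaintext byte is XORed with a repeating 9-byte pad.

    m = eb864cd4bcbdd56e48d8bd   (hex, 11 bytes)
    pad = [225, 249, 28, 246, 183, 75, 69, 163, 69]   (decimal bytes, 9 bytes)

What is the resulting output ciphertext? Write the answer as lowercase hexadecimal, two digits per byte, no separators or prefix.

0a7f50220bf690cd0d3944

The 9-byte key repeats, so the effective keystream is e1 f9 1c f6 b7 4b 45 a3 45 e1 f9.
byte 0: eb ⊕ e1 = 0a
byte 1: 86 ⊕ f9 = 7f
byte 2: 4c ⊕ 1c = 50
byte 3: d4 ⊕ f6 = 22
byte 4: bc ⊕ b7 = 0b
byte 5: bd ⊕ 4b = f6
byte 6: d5 ⊕ 45 = 90
byte 7: 6e ⊕ a3 = cd
byte 8: 48 ⊕ 45 = 0d
byte 9: d8 ⊕ e1 = 39
byte 10: bd ⊕ f9 = 44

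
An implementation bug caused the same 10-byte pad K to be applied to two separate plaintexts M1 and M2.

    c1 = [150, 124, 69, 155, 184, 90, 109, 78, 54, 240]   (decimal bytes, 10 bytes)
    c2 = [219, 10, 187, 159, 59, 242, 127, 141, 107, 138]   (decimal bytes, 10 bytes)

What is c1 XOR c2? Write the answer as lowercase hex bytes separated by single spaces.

c1 ⊕ c2 = (M1 ⊕ K) ⊕ (M2 ⊕ K) = M1 ⊕ M2 — the shared key cancels under XOR.
96 XOR db = 4d
7c XOR 0a = 76
45 XOR bb = fe
9b XOR 9f = 04
b8 XOR 3b = 83
5a XOR f2 = a8
6d XOR 7f = 12
4e XOR 8d = c3
36 XOR 6b = 5d
f0 XOR 8a = 7a

4d 76 fe 04 83 a8 12 c3 5d 7a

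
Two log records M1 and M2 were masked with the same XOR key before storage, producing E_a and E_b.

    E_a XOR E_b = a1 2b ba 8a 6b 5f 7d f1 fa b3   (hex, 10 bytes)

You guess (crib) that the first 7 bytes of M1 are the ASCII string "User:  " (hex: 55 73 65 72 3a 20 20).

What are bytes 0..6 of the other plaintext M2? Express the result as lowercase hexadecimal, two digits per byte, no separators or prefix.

f458dff8517f5d

Since E_a ⊕ E_b = M1 ⊕ M2, XORing with the guessed M1 bytes yields the corresponding M2 bytes: M2 = (E_a ⊕ E_b) ⊕ M1.
a1 xor 55 = f4
2b xor 73 = 58
ba xor 65 = df
8a xor 72 = f8
6b xor 3a = 51
5f xor 20 = 7f
7d xor 20 = 5d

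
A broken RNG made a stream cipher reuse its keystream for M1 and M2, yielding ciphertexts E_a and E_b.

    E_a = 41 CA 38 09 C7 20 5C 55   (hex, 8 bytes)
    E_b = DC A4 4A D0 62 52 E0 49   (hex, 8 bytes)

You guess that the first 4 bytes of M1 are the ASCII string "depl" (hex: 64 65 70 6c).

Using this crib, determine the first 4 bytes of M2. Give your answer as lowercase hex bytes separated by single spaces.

First, E_a ⊕ E_b = (M1 ⊕ K) ⊕ (M2 ⊕ K) = M1 ⊕ M2, so the key drops out. Then M2 = (M1 ⊕ M2) ⊕ M1 over the first 4 bytes.
byte 0: (41 ⊕ dc) ⊕ 64 = 9d ⊕ 64 = f9
byte 1: (ca ⊕ a4) ⊕ 65 = 6e ⊕ 65 = 0b
byte 2: (38 ⊕ 4a) ⊕ 70 = 72 ⊕ 70 = 02
byte 3: (09 ⊕ d0) ⊕ 6c = d9 ⊕ 6c = b5

f9 0b 02 b5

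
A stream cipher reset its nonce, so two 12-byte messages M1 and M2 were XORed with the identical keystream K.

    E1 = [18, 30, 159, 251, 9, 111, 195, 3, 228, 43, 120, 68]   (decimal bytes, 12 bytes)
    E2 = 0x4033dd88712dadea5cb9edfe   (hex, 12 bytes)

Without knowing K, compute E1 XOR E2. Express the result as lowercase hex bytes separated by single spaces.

E1 ⊕ E2 = (M1 ⊕ K) ⊕ (M2 ⊕ K) = M1 ⊕ M2 — the shared key cancels under XOR.
byte 0: 12 xor 40 = 52
byte 1: 1e xor 33 = 2d
byte 2: 9f xor dd = 42
byte 3: fb xor 88 = 73
byte 4: 09 xor 71 = 78
byte 5: 6f xor 2d = 42
byte 6: c3 xor ad = 6e
byte 7: 03 xor ea = e9
byte 8: e4 xor 5c = b8
byte 9: 2b xor b9 = 92
byte 10: 78 xor ed = 95
byte 11: 44 xor fe = ba

52 2d 42 73 78 42 6e e9 b8 92 95 ba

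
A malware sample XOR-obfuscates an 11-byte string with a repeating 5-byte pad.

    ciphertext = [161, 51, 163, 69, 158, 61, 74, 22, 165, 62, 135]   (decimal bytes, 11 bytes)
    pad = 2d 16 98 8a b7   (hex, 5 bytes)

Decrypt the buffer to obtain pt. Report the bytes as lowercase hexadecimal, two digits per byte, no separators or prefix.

The 5-byte key repeats, so the effective keystream is 2d 16 98 8a b7 2d 16 98 8a b7 2d.
byte 0: a1 XOR 2d = 8c
byte 1: 33 XOR 16 = 25
byte 2: a3 XOR 98 = 3b
byte 3: 45 XOR 8a = cf
byte 4: 9e XOR b7 = 29
byte 5: 3d XOR 2d = 10
byte 6: 4a XOR 16 = 5c
byte 7: 16 XOR 98 = 8e
byte 8: a5 XOR 8a = 2f
byte 9: 3e XOR b7 = 89
byte 10: 87 XOR 2d = aa

8c253bcf29105c8e2f89aa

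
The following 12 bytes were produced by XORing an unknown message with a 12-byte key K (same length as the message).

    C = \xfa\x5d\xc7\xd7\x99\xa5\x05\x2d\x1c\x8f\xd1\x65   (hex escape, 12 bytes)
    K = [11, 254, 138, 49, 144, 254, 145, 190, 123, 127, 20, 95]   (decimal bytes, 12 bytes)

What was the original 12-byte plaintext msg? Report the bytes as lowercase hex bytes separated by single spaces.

f1 a3 4d e6 09 5b 94 93 67 f0 c5 3a

XOR is its own inverse, so applying the key byte-wise gives the result directly.
250 ⊕  11 = 241
 93 ⊕ 254 = 163
199 ⊕ 138 =  77
215 ⊕  49 = 230
153 ⊕ 144 =   9
165 ⊕ 254 =  91
  5 ⊕ 145 = 148
 45 ⊕ 190 = 147
 28 ⊕ 123 = 103
143 ⊕ 127 = 240
209 ⊕  20 = 197
101 ⊕  95 =  58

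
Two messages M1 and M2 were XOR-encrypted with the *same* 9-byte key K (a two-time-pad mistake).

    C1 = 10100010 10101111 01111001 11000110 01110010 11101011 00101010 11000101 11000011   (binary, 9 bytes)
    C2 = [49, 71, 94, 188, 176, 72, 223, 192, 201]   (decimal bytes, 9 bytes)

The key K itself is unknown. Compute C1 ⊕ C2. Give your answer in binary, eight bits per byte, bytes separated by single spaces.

C1 ⊕ C2 = (M1 ⊕ K) ⊕ (M2 ⊕ K) = M1 ⊕ M2 — the shared key cancels under XOR.
byte 0: a2 XOR 31 = 93
byte 1: af XOR 47 = e8
byte 2: 79 XOR 5e = 27
byte 3: c6 XOR bc = 7a
byte 4: 72 XOR b0 = c2
byte 5: eb XOR 48 = a3
byte 6: 2a XOR df = f5
byte 7: c5 XOR c0 = 05
byte 8: c3 XOR c9 = 0a

10010011 11101000 00100111 01111010 11000010 10100011 11110101 00000101 00001010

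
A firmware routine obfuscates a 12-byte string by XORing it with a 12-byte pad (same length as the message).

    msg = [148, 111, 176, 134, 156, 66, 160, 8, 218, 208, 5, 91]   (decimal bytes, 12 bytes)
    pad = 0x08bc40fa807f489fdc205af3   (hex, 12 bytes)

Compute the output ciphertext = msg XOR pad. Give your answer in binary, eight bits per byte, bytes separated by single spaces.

10011100 11010011 11110000 01111100 00011100 00111101 11101000 10010111 00000110 11110000 01011111 10101000

94 ^ 08 = 9c
6f ^ bc = d3
b0 ^ 40 = f0
86 ^ fa = 7c
9c ^ 80 = 1c
42 ^ 7f = 3d
a0 ^ 48 = e8
08 ^ 9f = 97
da ^ dc = 06
d0 ^ 20 = f0
05 ^ 5a = 5f
5b ^ f3 = a8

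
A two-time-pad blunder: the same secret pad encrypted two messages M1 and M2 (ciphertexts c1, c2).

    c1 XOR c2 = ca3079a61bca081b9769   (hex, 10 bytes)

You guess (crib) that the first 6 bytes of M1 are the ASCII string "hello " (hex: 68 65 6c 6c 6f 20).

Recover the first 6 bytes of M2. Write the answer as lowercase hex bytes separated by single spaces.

a2 55 15 ca 74 ea

Since c1 ⊕ c2 = M1 ⊕ M2, XORing with the guessed M1 bytes yields the corresponding M2 bytes: M2 = (c1 ⊕ c2) ⊕ M1.
ca ^ 68 = a2
30 ^ 65 = 55
79 ^ 6c = 15
a6 ^ 6c = ca
1b ^ 6f = 74
ca ^ 20 = ea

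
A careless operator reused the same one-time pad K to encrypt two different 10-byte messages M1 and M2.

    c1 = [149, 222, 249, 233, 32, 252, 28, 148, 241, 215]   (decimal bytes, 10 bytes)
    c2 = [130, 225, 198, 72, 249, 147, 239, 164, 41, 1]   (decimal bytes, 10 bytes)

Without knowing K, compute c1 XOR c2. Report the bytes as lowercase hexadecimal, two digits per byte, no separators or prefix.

c1 ⊕ c2 = (M1 ⊕ K) ⊕ (M2 ⊕ K) = M1 ⊕ M2 — the shared key cancels under XOR.
byte 0: 10010101 ⊕ 10000010 = 00010111
byte 1: 11011110 ⊕ 11100001 = 00111111
byte 2: 11111001 ⊕ 11000110 = 00111111
byte 3: 11101001 ⊕ 01001000 = 10100001
byte 4: 00100000 ⊕ 11111001 = 11011001
byte 5: 11111100 ⊕ 10010011 = 01101111
byte 6: 00011100 ⊕ 11101111 = 11110011
byte 7: 10010100 ⊕ 10100100 = 00110000
byte 8: 11110001 ⊕ 00101001 = 11011000
byte 9: 11010111 ⊕ 00000001 = 11010110

173f3fa1d96ff330d8d6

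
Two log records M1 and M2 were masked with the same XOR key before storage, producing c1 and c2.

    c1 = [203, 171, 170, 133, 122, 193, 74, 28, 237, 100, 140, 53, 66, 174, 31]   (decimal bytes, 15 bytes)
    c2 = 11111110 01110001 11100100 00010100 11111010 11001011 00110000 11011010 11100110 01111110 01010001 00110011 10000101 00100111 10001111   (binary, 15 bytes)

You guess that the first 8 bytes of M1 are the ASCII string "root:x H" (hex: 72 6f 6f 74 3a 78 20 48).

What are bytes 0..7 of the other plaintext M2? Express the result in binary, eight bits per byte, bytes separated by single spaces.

01000111 10110101 00100001 11100101 10111010 01110010 01011010 10001110

First, c1 ⊕ c2 = (M1 ⊕ K) ⊕ (M2 ⊕ K) = M1 ⊕ M2, so the key drops out. Then M2 = (M1 ⊕ M2) ⊕ M1 over the first 8 bytes.
byte 0: (cb XOR fe) XOR 72 = 35 XOR 72 = 47
byte 1: (ab XOR 71) XOR 6f = da XOR 6f = b5
byte 2: (aa XOR e4) XOR 6f = 4e XOR 6f = 21
byte 3: (85 XOR 14) XOR 74 = 91 XOR 74 = e5
byte 4: (7a XOR fa) XOR 3a = 80 XOR 3a = ba
byte 5: (c1 XOR cb) XOR 78 = 0a XOR 78 = 72
byte 6: (4a XOR 30) XOR 20 = 7a XOR 20 = 5a
byte 7: (1c XOR da) XOR 48 = c6 XOR 48 = 8e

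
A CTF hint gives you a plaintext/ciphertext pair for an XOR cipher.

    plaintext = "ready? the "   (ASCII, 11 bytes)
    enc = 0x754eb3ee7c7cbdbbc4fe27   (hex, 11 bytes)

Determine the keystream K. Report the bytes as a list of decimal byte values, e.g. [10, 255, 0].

Since enc = plaintext ⊕ K, XORing both sides with plaintext gives K = plaintext ⊕ enc.
72 ^ 75 = 07
65 ^ 4e = 2b
61 ^ b3 = d2
64 ^ ee = 8a
79 ^ 7c = 05
3f ^ 7c = 43
20 ^ bd = 9d
74 ^ bb = cf
68 ^ c4 = ac
65 ^ fe = 9b
20 ^ 27 = 07

[7, 43, 210, 138, 5, 67, 157, 207, 172, 155, 7]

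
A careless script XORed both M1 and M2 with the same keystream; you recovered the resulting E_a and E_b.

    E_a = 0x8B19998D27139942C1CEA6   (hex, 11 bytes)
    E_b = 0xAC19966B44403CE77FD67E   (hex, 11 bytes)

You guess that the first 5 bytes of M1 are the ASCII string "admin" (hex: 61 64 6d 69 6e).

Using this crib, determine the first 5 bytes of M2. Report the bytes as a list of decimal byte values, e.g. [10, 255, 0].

First, E_a ⊕ E_b = (M1 ⊕ K) ⊕ (M2 ⊕ K) = M1 ⊕ M2, so the key drops out. Then M2 = (M1 ⊕ M2) ⊕ M1 over the first 5 bytes.
byte 0: (8b XOR ac) XOR 61 = 27 XOR 61 = 46
byte 1: (19 XOR 19) XOR 64 = 00 XOR 64 = 64
byte 2: (99 XOR 96) XOR 6d = 0f XOR 6d = 62
byte 3: (8d XOR 6b) XOR 69 = e6 XOR 69 = 8f
byte 4: (27 XOR 44) XOR 6e = 63 XOR 6e = 0d

[70, 100, 98, 143, 13]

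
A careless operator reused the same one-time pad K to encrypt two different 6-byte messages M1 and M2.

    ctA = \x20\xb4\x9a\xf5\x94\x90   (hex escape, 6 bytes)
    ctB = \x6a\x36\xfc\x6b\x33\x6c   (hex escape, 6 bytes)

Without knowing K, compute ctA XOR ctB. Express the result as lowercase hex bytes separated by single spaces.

ctA ⊕ ctB = (M1 ⊕ K) ⊕ (M2 ⊕ K) = M1 ⊕ M2 — the shared key cancels under XOR.
byte 0: 00100000 ⊕ 01101010 = 01001010
byte 1: 10110100 ⊕ 00110110 = 10000010
byte 2: 10011010 ⊕ 11111100 = 01100110
byte 3: 11110101 ⊕ 01101011 = 10011110
byte 4: 10010100 ⊕ 00110011 = 10100111
byte 5: 10010000 ⊕ 01101100 = 11111100

4a 82 66 9e a7 fc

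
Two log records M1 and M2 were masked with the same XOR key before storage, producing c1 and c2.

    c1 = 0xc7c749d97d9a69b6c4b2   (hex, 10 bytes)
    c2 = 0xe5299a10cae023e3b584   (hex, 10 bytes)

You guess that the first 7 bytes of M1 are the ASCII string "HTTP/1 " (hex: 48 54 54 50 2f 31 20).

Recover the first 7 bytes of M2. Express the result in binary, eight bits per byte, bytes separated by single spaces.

01101010 10111010 10000111 10011001 10011000 01001011 01101010

First, c1 ⊕ c2 = (M1 ⊕ K) ⊕ (M2 ⊕ K) = M1 ⊕ M2, so the key drops out. Then M2 = (M1 ⊕ M2) ⊕ M1 over the first 7 bytes.
byte 0: (c7 xor e5) xor 48 = 22 xor 48 = 6a
byte 1: (c7 xor 29) xor 54 = ee xor 54 = ba
byte 2: (49 xor 9a) xor 54 = d3 xor 54 = 87
byte 3: (d9 xor 10) xor 50 = c9 xor 50 = 99
byte 4: (7d xor ca) xor 2f = b7 xor 2f = 98
byte 5: (9a xor e0) xor 31 = 7a xor 31 = 4b
byte 6: (69 xor 23) xor 20 = 4a xor 20 = 6a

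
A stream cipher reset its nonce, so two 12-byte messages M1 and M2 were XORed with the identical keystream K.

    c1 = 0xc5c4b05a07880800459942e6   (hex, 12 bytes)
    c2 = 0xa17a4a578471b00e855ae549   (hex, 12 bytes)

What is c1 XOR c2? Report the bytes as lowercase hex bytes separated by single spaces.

c1 ⊕ c2 = (M1 ⊕ K) ⊕ (M2 ⊕ K) = M1 ⊕ M2 — the shared key cancels under XOR.
197 xor 161 = 100
196 xor 122 = 190
176 xor  74 = 250
 90 xor  87 =  13
  7 xor 132 = 131
136 xor 113 = 249
  8 xor 176 = 184
  0 xor  14 =  14
 69 xor 133 = 192
153 xor  90 = 195
 66 xor 229 = 167
230 xor  73 = 175

64 be fa 0d 83 f9 b8 0e c0 c3 a7 af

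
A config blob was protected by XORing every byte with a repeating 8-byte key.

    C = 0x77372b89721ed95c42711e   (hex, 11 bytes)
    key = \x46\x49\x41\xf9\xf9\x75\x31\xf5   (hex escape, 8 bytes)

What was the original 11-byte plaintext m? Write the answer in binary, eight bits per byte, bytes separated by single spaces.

00110001 01111110 01101010 01110000 10001011 01101011 11101000 10101001 00000100 00111000 01011111

The 8-byte key repeats, so the effective keystream is 46 49 41 f9 f9 75 31 f5 46 49 41.
byte 0: 01110111 xor 01000110 = 00110001
byte 1: 00110111 xor 01001001 = 01111110
byte 2: 00101011 xor 01000001 = 01101010
byte 3: 10001001 xor 11111001 = 01110000
byte 4: 01110010 xor 11111001 = 10001011
byte 5: 00011110 xor 01110101 = 01101011
byte 6: 11011001 xor 00110001 = 11101000
byte 7: 01011100 xor 11110101 = 10101001
byte 8: 01000010 xor 01000110 = 00000100
byte 9: 01110001 xor 01001001 = 00111000
byte 10: 00011110 xor 01000001 = 01011111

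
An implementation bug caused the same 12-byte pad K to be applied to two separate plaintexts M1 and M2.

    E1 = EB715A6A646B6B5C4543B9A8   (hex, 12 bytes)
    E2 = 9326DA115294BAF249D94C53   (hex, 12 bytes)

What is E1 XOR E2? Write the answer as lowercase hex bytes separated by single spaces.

78 57 80 7b 36 ff d1 ae 0c 9a f5 fb

E1 ⊕ E2 = (M1 ⊕ K) ⊕ (M2 ⊕ K) = M1 ⊕ M2 — the shared key cancels under XOR.
eb XOR 93 = 78
71 XOR 26 = 57
5a XOR da = 80
6a XOR 11 = 7b
64 XOR 52 = 36
6b XOR 94 = ff
6b XOR ba = d1
5c XOR f2 = ae
45 XOR 49 = 0c
43 XOR d9 = 9a
b9 XOR 4c = f5
a8 XOR 53 = fb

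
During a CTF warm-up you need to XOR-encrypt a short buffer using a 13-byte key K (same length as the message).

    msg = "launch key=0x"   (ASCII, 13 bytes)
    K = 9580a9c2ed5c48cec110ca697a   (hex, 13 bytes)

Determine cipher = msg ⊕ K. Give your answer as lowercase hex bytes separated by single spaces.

f9 e1 dc ac 8e 34 68 a5 a4 69 f7 59 02

byte 0: 6c XOR 95 = f9
byte 1: 61 XOR 80 = e1
byte 2: 75 XOR a9 = dc
byte 3: 6e XOR c2 = ac
byte 4: 63 XOR ed = 8e
byte 5: 68 XOR 5c = 34
byte 6: 20 XOR 48 = 68
byte 7: 6b XOR ce = a5
byte 8: 65 XOR c1 = a4
byte 9: 79 XOR 10 = 69
byte 10: 3d XOR ca = f7
byte 11: 30 XOR 69 = 59
byte 12: 78 XOR 7a = 02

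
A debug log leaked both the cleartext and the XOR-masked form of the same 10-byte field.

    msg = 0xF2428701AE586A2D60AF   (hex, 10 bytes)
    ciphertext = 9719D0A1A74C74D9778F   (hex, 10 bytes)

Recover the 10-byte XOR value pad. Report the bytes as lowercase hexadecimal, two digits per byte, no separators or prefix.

655b57a009141ef41720

Since ciphertext = msg ⊕ pad, XORing both sides with msg gives pad = msg ⊕ ciphertext.
byte 0: f2 ⊕ 97 = 65
byte 1: 42 ⊕ 19 = 5b
byte 2: 87 ⊕ d0 = 57
byte 3: 01 ⊕ a1 = a0
byte 4: ae ⊕ a7 = 09
byte 5: 58 ⊕ 4c = 14
byte 6: 6a ⊕ 74 = 1e
byte 7: 2d ⊕ d9 = f4
byte 8: 60 ⊕ 77 = 17
byte 9: af ⊕ 8f = 20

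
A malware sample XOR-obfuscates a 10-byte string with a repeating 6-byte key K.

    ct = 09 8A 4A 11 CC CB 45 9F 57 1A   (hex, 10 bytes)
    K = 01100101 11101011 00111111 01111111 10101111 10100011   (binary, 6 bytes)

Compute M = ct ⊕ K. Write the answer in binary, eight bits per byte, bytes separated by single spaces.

01101100 01100001 01110101 01101110 01100011 01101000 00100000 01110100 01101000 01100101

The 6-byte key repeats, so the effective keystream is 65 eb 3f 7f af a3 65 eb 3f 7f.
byte 0: 09 ^ 65 = 6c
byte 1: 8a ^ eb = 61
byte 2: 4a ^ 3f = 75
byte 3: 11 ^ 7f = 6e
byte 4: cc ^ af = 63
byte 5: cb ^ a3 = 68
byte 6: 45 ^ 65 = 20
byte 7: 9f ^ eb = 74
byte 8: 57 ^ 3f = 68
byte 9: 1a ^ 7f = 65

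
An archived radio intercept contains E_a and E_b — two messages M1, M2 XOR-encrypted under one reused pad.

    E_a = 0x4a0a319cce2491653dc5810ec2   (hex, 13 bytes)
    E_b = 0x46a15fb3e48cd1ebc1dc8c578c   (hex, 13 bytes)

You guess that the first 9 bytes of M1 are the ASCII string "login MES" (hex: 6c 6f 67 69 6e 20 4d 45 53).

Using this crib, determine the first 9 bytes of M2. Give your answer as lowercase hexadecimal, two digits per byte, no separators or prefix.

First, E_a ⊕ E_b = (M1 ⊕ K) ⊕ (M2 ⊕ K) = M1 ⊕ M2, so the key drops out. Then M2 = (M1 ⊕ M2) ⊕ M1 over the first 9 bytes.
byte 0: (4a ⊕ 46) ⊕ 6c = 0c ⊕ 6c = 60
byte 1: (0a ⊕ a1) ⊕ 6f = ab ⊕ 6f = c4
byte 2: (31 ⊕ 5f) ⊕ 67 = 6e ⊕ 67 = 09
byte 3: (9c ⊕ b3) ⊕ 69 = 2f ⊕ 69 = 46
byte 4: (ce ⊕ e4) ⊕ 6e = 2a ⊕ 6e = 44
byte 5: (24 ⊕ 8c) ⊕ 20 = a8 ⊕ 20 = 88
byte 6: (91 ⊕ d1) ⊕ 4d = 40 ⊕ 4d = 0d
byte 7: (65 ⊕ eb) ⊕ 45 = 8e ⊕ 45 = cb
byte 8: (3d ⊕ c1) ⊕ 53 = fc ⊕ 53 = af

60c4094644880dcbaf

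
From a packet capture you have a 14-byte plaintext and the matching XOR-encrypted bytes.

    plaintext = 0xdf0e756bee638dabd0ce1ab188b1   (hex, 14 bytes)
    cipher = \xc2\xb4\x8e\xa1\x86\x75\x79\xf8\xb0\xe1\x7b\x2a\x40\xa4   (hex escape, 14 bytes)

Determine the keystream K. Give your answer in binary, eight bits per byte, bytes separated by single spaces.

Since cipher = plaintext ⊕ K, XORing both sides with plaintext gives K = plaintext ⊕ cipher.
11011111 xor 11000010 = 00011101
00001110 xor 10110100 = 10111010
01110101 xor 10001110 = 11111011
01101011 xor 10100001 = 11001010
11101110 xor 10000110 = 01101000
01100011 xor 01110101 = 00010110
10001101 xor 01111001 = 11110100
10101011 xor 11111000 = 01010011
11010000 xor 10110000 = 01100000
11001110 xor 11100001 = 00101111
00011010 xor 01111011 = 01100001
10110001 xor 00101010 = 10011011
10001000 xor 01000000 = 11001000
10110001 xor 10100100 = 00010101

00011101 10111010 11111011 11001010 01101000 00010110 11110100 01010011 01100000 00101111 01100001 10011011 11001000 00010101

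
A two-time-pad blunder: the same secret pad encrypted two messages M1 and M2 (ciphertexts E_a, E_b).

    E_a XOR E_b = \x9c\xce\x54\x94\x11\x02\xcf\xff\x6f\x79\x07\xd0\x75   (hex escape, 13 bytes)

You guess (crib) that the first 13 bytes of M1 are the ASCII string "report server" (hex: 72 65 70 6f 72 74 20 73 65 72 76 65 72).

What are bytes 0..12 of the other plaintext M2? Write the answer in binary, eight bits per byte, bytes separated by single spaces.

Since E_a ⊕ E_b = M1 ⊕ M2, XORing with the guessed M1 bytes yields the corresponding M2 bytes: M2 = (E_a ⊕ E_b) ⊕ M1.
9c XOR 72 = ee
ce XOR 65 = ab
54 XOR 70 = 24
94 XOR 6f = fb
11 XOR 72 = 63
02 XOR 74 = 76
cf XOR 20 = ef
ff XOR 73 = 8c
6f XOR 65 = 0a
79 XOR 72 = 0b
07 XOR 76 = 71
d0 XOR 65 = b5
75 XOR 72 = 07

11101110 10101011 00100100 11111011 01100011 01110110 11101111 10001100 00001010 00001011 01110001 10110101 00000111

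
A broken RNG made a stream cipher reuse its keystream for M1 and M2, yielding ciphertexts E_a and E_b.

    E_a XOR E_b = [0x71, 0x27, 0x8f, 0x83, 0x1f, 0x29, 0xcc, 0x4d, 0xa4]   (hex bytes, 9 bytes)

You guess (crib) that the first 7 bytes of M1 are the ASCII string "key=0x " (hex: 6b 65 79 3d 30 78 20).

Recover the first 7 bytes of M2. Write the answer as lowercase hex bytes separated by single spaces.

Since E_a ⊕ E_b = M1 ⊕ M2, XORing with the guessed M1 bytes yields the corresponding M2 bytes: M2 = (E_a ⊕ E_b) ⊕ M1.
71 ^ 6b = 1a
27 ^ 65 = 42
8f ^ 79 = f6
83 ^ 3d = be
1f ^ 30 = 2f
29 ^ 78 = 51
cc ^ 20 = ec

1a 42 f6 be 2f 51 ec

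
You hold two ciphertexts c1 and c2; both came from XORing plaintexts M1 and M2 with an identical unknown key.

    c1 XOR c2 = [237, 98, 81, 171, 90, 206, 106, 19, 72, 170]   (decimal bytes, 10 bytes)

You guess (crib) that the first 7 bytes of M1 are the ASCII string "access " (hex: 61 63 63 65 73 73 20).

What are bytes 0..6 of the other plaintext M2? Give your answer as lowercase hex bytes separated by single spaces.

8c 01 32 ce 29 bd 4a

Since c1 ⊕ c2 = M1 ⊕ M2, XORing with the guessed M1 bytes yields the corresponding M2 bytes: M2 = (c1 ⊕ c2) ⊕ M1.
237 ⊕  97 = 140
 98 ⊕  99 =   1
 81 ⊕  99 =  50
171 ⊕ 101 = 206
 90 ⊕ 115 =  41
206 ⊕ 115 = 189
106 ⊕  32 =  74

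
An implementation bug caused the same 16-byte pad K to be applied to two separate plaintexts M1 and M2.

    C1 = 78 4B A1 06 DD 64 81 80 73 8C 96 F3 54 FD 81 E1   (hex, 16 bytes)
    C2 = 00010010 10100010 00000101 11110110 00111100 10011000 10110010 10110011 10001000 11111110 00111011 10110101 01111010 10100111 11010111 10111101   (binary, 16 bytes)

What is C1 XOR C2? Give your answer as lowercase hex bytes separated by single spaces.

C1 ⊕ C2 = (M1 ⊕ K) ⊕ (M2 ⊕ K) = M1 ⊕ M2 — the shared key cancels under XOR.
byte 0: 78 ^ 12 = 6a
byte 1: 4b ^ a2 = e9
byte 2: a1 ^ 05 = a4
byte 3: 06 ^ f6 = f0
byte 4: dd ^ 3c = e1
byte 5: 64 ^ 98 = fc
byte 6: 81 ^ b2 = 33
byte 7: 80 ^ b3 = 33
byte 8: 73 ^ 88 = fb
byte 9: 8c ^ fe = 72
byte 10: 96 ^ 3b = ad
byte 11: f3 ^ b5 = 46
byte 12: 54 ^ 7a = 2e
byte 13: fd ^ a7 = 5a
byte 14: 81 ^ d7 = 56
byte 15: e1 ^ bd = 5c

6a e9 a4 f0 e1 fc 33 33 fb 72 ad 46 2e 5a 56 5c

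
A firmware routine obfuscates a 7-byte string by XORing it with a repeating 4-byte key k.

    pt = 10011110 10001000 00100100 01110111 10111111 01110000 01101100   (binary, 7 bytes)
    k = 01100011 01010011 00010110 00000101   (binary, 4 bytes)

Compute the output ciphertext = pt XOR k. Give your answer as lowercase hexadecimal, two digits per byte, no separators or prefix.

fddb3272dc237a

The 4-byte key repeats, so the effective keystream is 63 53 16 05 63 53 16.
byte 0: 10011110 ⊕ 01100011 = 11111101
byte 1: 10001000 ⊕ 01010011 = 11011011
byte 2: 00100100 ⊕ 00010110 = 00110010
byte 3: 01110111 ⊕ 00000101 = 01110010
byte 4: 10111111 ⊕ 01100011 = 11011100
byte 5: 01110000 ⊕ 01010011 = 00100011
byte 6: 01101100 ⊕ 00010110 = 01111010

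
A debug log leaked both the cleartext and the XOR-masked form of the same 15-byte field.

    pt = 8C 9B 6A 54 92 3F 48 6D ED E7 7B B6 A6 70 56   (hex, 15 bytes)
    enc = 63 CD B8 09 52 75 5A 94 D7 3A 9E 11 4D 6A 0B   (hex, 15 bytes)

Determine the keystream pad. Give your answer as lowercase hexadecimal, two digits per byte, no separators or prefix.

ef56d25dc04a12f93adde5a7eb1a5d

Since enc = pt ⊕ pad, XORing both sides with pt gives pad = pt ⊕ enc.
8c ⊕ 63 = ef
9b ⊕ cd = 56
6a ⊕ b8 = d2
54 ⊕ 09 = 5d
92 ⊕ 52 = c0
3f ⊕ 75 = 4a
48 ⊕ 5a = 12
6d ⊕ 94 = f9
ed ⊕ d7 = 3a
e7 ⊕ 3a = dd
7b ⊕ 9e = e5
b6 ⊕ 11 = a7
a6 ⊕ 4d = eb
70 ⊕ 6a = 1a
56 ⊕ 0b = 5d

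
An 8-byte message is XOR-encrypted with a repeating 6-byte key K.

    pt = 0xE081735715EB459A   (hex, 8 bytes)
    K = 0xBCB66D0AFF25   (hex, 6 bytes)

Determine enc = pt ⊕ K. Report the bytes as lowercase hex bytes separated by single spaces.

The 6-byte key repeats, so the effective keystream is bc b6 6d 0a ff 25 bc b6.
byte 0: e0 ^ bc = 5c
byte 1: 81 ^ b6 = 37
byte 2: 73 ^ 6d = 1e
byte 3: 57 ^ 0a = 5d
byte 4: 15 ^ ff = ea
byte 5: eb ^ 25 = ce
byte 6: 45 ^ bc = f9
byte 7: 9a ^ b6 = 2c

5c 37 1e 5d ea ce f9 2c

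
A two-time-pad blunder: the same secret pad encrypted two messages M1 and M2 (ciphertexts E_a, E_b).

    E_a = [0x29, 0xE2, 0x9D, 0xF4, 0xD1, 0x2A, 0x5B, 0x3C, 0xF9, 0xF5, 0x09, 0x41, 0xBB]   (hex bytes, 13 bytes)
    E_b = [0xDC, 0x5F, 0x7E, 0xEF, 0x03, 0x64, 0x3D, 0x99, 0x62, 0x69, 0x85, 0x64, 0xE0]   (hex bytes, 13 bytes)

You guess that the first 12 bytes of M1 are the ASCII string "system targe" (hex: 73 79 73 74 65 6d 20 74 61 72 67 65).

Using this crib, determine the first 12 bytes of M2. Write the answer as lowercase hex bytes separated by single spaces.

First, E_a ⊕ E_b = (M1 ⊕ K) ⊕ (M2 ⊕ K) = M1 ⊕ M2, so the key drops out. Then M2 = (M1 ⊕ M2) ⊕ M1 over the first 12 bytes.
byte 0: (29 ^ dc) ^ 73 = f5 ^ 73 = 86
byte 1: (e2 ^ 5f) ^ 79 = bd ^ 79 = c4
byte 2: (9d ^ 7e) ^ 73 = e3 ^ 73 = 90
byte 3: (f4 ^ ef) ^ 74 = 1b ^ 74 = 6f
byte 4: (d1 ^ 03) ^ 65 = d2 ^ 65 = b7
byte 5: (2a ^ 64) ^ 6d = 4e ^ 6d = 23
byte 6: (5b ^ 3d) ^ 20 = 66 ^ 20 = 46
byte 7: (3c ^ 99) ^ 74 = a5 ^ 74 = d1
byte 8: (f9 ^ 62) ^ 61 = 9b ^ 61 = fa
byte 9: (f5 ^ 69) ^ 72 = 9c ^ 72 = ee
byte 10: (09 ^ 85) ^ 67 = 8c ^ 67 = eb
byte 11: (41 ^ 64) ^ 65 = 25 ^ 65 = 40

86 c4 90 6f b7 23 46 d1 fa ee eb 40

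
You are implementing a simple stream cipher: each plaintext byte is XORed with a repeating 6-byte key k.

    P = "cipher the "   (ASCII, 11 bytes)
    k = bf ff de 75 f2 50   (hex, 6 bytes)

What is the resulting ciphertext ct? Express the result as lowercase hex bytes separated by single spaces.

dc 96 ae 1d 97 22 9f 8b b6 10 d2

The 6-byte key repeats, so the effective keystream is bf ff de 75 f2 50 bf ff de 75 f2.
byte 0: 63 xor bf = dc
byte 1: 69 xor ff = 96
byte 2: 70 xor de = ae
byte 3: 68 xor 75 = 1d
byte 4: 65 xor f2 = 97
byte 5: 72 xor 50 = 22
byte 6: 20 xor bf = 9f
byte 7: 74 xor ff = 8b
byte 8: 68 xor de = b6
byte 9: 65 xor 75 = 10
byte 10: 20 xor f2 = d2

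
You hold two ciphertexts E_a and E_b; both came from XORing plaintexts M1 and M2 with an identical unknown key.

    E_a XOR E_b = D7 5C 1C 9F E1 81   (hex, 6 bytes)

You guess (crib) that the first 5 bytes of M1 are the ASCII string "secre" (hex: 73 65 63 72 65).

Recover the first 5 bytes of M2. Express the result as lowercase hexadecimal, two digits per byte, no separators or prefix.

a4397fed84

Since E_a ⊕ E_b = M1 ⊕ M2, XORing with the guessed M1 bytes yields the corresponding M2 bytes: M2 = (E_a ⊕ E_b) ⊕ M1.
byte 0: d7 ⊕ 73 = a4
byte 1: 5c ⊕ 65 = 39
byte 2: 1c ⊕ 63 = 7f
byte 3: 9f ⊕ 72 = ed
byte 4: e1 ⊕ 65 = 84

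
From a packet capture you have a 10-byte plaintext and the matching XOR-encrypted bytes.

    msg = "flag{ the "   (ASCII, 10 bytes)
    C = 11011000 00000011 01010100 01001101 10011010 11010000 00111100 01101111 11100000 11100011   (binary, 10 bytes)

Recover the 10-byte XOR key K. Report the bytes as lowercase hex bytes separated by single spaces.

Since C = msg ⊕ K, XORing both sides with msg gives K = msg ⊕ C.
byte 0: 01100110 XOR 11011000 = 10111110
byte 1: 01101100 XOR 00000011 = 01101111
byte 2: 01100001 XOR 01010100 = 00110101
byte 3: 01100111 XOR 01001101 = 00101010
byte 4: 01111011 XOR 10011010 = 11100001
byte 5: 00100000 XOR 11010000 = 11110000
byte 6: 01110100 XOR 00111100 = 01001000
byte 7: 01101000 XOR 01101111 = 00000111
byte 8: 01100101 XOR 11100000 = 10000101
byte 9: 00100000 XOR 11100011 = 11000011

be 6f 35 2a e1 f0 48 07 85 c3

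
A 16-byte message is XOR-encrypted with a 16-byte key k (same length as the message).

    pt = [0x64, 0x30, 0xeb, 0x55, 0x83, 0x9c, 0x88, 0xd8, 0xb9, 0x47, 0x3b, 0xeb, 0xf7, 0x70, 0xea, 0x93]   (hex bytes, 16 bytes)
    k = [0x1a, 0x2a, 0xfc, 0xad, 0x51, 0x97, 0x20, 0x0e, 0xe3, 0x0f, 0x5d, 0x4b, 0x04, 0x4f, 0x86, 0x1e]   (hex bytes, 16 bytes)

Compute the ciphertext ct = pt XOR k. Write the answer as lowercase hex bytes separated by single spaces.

XOR is its own inverse, so applying the key byte-wise gives the result directly.
byte 0: 64 ^ 1a = 7e
byte 1: 30 ^ 2a = 1a
byte 2: eb ^ fc = 17
byte 3: 55 ^ ad = f8
byte 4: 83 ^ 51 = d2
byte 5: 9c ^ 97 = 0b
byte 6: 88 ^ 20 = a8
byte 7: d8 ^ 0e = d6
byte 8: b9 ^ e3 = 5a
byte 9: 47 ^ 0f = 48
byte 10: 3b ^ 5d = 66
byte 11: eb ^ 4b = a0
byte 12: f7 ^ 04 = f3
byte 13: 70 ^ 4f = 3f
byte 14: ea ^ 86 = 6c
byte 15: 93 ^ 1e = 8d

7e 1a 17 f8 d2 0b a8 d6 5a 48 66 a0 f3 3f 6c 8d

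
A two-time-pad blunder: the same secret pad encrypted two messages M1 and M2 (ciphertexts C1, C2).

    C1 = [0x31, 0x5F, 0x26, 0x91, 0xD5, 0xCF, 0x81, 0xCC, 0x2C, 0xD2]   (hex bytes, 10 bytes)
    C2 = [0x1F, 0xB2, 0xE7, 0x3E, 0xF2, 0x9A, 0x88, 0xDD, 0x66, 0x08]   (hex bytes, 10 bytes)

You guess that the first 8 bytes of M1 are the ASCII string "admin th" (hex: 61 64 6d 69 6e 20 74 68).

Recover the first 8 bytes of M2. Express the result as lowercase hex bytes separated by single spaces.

4f 89 ac c6 49 75 7d 79

First, C1 ⊕ C2 = (M1 ⊕ K) ⊕ (M2 ⊕ K) = M1 ⊕ M2, so the key drops out. Then M2 = (M1 ⊕ M2) ⊕ M1 over the first 8 bytes.
byte 0: (31 ^ 1f) ^ 61 = 2e ^ 61 = 4f
byte 1: (5f ^ b2) ^ 64 = ed ^ 64 = 89
byte 2: (26 ^ e7) ^ 6d = c1 ^ 6d = ac
byte 3: (91 ^ 3e) ^ 69 = af ^ 69 = c6
byte 4: (d5 ^ f2) ^ 6e = 27 ^ 6e = 49
byte 5: (cf ^ 9a) ^ 20 = 55 ^ 20 = 75
byte 6: (81 ^ 88) ^ 74 = 09 ^ 74 = 7d
byte 7: (cc ^ dd) ^ 68 = 11 ^ 68 = 79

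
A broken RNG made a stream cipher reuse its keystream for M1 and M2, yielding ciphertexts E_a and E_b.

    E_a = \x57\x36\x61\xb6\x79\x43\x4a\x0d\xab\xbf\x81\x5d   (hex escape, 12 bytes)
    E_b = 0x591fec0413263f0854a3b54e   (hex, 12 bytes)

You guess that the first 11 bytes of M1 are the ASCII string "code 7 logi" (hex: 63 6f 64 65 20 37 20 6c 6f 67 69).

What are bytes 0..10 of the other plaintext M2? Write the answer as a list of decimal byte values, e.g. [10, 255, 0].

[109, 70, 233, 215, 74, 82, 85, 105, 144, 123, 93]

First, E_a ⊕ E_b = (M1 ⊕ K) ⊕ (M2 ⊕ K) = M1 ⊕ M2, so the key drops out. Then M2 = (M1 ⊕ M2) ⊕ M1 over the first 11 bytes.
byte 0: (57 ^ 59) ^ 63 = 0e ^ 63 = 6d
byte 1: (36 ^ 1f) ^ 6f = 29 ^ 6f = 46
byte 2: (61 ^ ec) ^ 64 = 8d ^ 64 = e9
byte 3: (b6 ^ 04) ^ 65 = b2 ^ 65 = d7
byte 4: (79 ^ 13) ^ 20 = 6a ^ 20 = 4a
byte 5: (43 ^ 26) ^ 37 = 65 ^ 37 = 52
byte 6: (4a ^ 3f) ^ 20 = 75 ^ 20 = 55
byte 7: (0d ^ 08) ^ 6c = 05 ^ 6c = 69
byte 8: (ab ^ 54) ^ 6f = ff ^ 6f = 90
byte 9: (bf ^ a3) ^ 67 = 1c ^ 67 = 7b
byte 10: (81 ^ b5) ^ 69 = 34 ^ 69 = 5d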